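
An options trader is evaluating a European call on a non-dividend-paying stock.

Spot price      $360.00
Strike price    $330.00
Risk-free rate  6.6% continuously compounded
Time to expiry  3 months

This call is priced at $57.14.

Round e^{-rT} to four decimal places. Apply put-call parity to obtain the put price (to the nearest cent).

exp(−rT) = exp(−0.066·0.25) = 0.9836
Put-call parity: C − P = S − K·e^(−rT) = 360 − 330·0.9836 = 360 − 324.5880 = 35.4120
P = C − (C − P) = 57.14 − (35.4120) = 21.7280

$21.73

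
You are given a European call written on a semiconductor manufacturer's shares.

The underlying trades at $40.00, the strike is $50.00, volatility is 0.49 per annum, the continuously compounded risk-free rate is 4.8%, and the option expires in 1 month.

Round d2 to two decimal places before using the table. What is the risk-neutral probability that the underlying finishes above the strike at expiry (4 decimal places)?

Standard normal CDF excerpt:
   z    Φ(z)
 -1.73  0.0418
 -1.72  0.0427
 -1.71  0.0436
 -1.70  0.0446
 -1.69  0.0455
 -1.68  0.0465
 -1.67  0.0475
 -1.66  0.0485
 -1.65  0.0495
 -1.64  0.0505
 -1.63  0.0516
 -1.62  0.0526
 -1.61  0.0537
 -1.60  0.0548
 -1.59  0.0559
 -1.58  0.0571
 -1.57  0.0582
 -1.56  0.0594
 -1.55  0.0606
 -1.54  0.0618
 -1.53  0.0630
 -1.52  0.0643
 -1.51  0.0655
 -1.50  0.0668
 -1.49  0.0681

0.0526

T = 0.08333;  σ√T = 0.1415
ln(S/K) + (r + σ²/2)T = ln(40/50) + (0.048 + 0.49²/2)·0.08333 = -0.2231 + 0.0140 = -0.2091
d₁ = -0.2091 / 0.1415 = -1.4785 which rounds to -1.48
d₂ = d₁ − σ√T = -1.4785 − 0.1415 = -1.6200 which rounds to -1.62
Risk-neutral Pr[S_T > K] = N(d₂) = N(-1.62) = 0.0526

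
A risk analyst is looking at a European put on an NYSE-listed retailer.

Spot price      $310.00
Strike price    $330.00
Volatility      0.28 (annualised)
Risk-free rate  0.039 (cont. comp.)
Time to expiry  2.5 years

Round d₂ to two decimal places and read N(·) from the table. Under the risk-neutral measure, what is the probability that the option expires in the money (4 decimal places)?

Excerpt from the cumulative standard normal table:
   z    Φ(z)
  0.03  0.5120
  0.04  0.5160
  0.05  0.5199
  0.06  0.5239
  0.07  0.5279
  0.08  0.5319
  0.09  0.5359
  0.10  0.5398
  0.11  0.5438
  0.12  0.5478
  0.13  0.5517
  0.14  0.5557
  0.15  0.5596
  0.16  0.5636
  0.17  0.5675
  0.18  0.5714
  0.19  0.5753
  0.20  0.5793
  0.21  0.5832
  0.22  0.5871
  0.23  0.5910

0.5557

σ√T = 0.28·√2.5 = 0.4427
d₁ = [ln(310/330) + (0.039 + ½·0.28²)·2.5] / (σ√T) = (-0.0625 + 0.1955) / 0.4427 = 0.3004 which rounds to 0.30
d₂ = 0.3004 − 0.4427 = -0.1423 which rounds to -0.14
Risk-neutral Pr[S_T < K] = N(−d₂) = N(0.14) = 0.5557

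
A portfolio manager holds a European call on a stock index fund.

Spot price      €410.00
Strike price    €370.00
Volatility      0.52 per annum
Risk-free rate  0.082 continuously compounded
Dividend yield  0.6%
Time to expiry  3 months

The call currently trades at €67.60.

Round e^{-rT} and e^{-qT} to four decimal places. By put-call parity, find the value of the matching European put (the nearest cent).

exp(−qT) = exp(−0.006·0.25) = 0.9985;  exp(−rT) = exp(−0.082·0.25) = 0.9797
Put-call parity: C − P = S·e^(−qT) − K·e^(−rT) = 410·0.9985 − 370·0.9797 = 409.3850 − 362.4890 = 46.8960
P = C − (C − P) = 67.60 − (46.8960) = 20.7040

€20.70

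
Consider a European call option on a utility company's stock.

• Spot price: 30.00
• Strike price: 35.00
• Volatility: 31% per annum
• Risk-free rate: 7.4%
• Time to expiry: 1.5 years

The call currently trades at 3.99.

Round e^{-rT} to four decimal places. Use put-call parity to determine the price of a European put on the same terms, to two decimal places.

5.31

e^(−rT) = e^(−0.074·1.5) = 0.8949
Put-call parity: C − P = S − K·e^(−rT) = 30 − 35·0.8949 = 30 − 31.3215 = -1.3215
P = C − (C − P) = 3.99 − (-1.3215) = 5.3115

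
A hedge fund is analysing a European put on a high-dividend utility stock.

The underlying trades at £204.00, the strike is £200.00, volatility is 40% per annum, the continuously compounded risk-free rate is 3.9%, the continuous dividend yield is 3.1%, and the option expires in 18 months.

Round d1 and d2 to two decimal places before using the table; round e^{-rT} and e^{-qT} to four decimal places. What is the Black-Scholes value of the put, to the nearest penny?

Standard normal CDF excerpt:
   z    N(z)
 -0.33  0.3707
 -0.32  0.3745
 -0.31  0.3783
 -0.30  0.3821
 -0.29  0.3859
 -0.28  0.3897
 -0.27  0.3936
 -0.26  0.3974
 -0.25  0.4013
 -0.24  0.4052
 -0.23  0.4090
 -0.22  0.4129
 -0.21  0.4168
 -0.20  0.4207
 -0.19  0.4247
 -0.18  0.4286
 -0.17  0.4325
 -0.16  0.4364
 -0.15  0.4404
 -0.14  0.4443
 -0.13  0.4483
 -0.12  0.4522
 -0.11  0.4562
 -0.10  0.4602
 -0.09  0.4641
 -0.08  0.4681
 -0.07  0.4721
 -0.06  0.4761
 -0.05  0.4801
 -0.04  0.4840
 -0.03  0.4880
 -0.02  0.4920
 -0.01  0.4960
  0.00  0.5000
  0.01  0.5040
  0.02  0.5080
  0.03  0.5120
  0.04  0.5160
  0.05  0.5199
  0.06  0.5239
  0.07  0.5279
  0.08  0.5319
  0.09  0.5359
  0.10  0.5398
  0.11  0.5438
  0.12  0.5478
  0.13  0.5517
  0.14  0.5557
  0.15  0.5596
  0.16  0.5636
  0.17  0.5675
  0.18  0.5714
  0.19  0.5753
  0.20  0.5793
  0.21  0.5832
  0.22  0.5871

£34.12

σ√T = 0.4·√1.5 = 0.4899
d₁ = [ln(204/200) + (0.039 − 0.031 + ½·0.4²)·1.5] / (σ√T) = (0.0198 + 0.1320) / 0.4899 = 0.3099 ⇒ 0.31
d₂ = 0.3099 − 0.4899 = -0.1800 ⇒ -0.18
exp(−qT) = exp(−0.031·1.5) = 0.9546;  exp(−rT) = exp(−0.039·1.5) = 0.9432
P = 200·0.9432·N(0.18) − 204·0.9546·N(-0.31) = 200·0.9432·0.5714 − 204·0.9546·0.3783 = 107.7889 − 73.6695 = 34.1194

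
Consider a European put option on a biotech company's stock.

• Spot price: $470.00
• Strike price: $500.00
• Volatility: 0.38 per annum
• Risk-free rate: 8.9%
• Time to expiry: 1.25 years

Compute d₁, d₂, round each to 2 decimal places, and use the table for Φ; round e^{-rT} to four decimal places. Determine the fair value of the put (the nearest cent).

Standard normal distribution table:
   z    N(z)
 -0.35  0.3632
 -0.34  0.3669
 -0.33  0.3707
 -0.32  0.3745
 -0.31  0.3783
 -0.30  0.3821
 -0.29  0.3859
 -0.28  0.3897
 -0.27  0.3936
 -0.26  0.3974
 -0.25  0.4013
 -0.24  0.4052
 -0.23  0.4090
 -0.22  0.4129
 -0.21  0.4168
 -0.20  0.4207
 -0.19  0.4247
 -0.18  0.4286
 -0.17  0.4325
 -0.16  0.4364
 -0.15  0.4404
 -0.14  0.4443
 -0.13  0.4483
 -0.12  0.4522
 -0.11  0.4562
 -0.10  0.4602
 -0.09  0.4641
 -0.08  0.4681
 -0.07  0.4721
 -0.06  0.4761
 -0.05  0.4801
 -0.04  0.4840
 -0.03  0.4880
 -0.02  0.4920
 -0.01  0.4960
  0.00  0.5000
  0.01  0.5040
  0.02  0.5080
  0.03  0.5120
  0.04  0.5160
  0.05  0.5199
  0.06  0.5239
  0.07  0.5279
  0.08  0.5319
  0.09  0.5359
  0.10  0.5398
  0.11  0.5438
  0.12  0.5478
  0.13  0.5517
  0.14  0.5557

$67.25

σ√T = 0.38 × 1.1180 = 0.4249
d₁ = [ln(470/500) + (0.089 + 0.38²/2)·1.25] / 0.4249 = [-0.0619 + 0.2015] / 0.4249 = 0.3286 → 0.33
d₂ = d₁ − σ√T = 0.3286 − 0.4249 = -0.0962 → -0.10
exp(−rT) = exp(−0.089·1.25) = 0.8947
N(−d₂) = N(0.10) = 0.5398;  N(−d₁) = N(-0.33) = 0.3707
P = 500·0.8947·0.5398 − 470·0.3707 = 241.4795 − 174.2290 = 67.2505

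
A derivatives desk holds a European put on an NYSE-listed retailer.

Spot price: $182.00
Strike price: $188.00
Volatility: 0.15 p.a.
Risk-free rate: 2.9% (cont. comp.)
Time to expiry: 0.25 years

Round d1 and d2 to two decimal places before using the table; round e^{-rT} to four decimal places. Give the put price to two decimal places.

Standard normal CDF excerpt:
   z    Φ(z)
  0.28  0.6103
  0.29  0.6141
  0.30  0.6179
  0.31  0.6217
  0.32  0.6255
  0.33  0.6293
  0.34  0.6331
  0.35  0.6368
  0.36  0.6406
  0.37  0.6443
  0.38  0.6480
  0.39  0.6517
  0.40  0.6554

$7.80

T = 0.25;  σ√T = 0.0750
d₁ = [ln(182/188) + (0.029 + 0.15²/2)·0.25] / 0.0750 = [-0.0324 + 0.0101] / 0.0750 = -0.2983 ≈ -0.30
d₂ = d₁ − σ√T = -0.2983 − 0.0750 = -0.3733 ≈ -0.37
exp(−rT) = exp(−0.029·0.25) = 0.9928
N(−d₂) = N(0.37) = 0.6443;  N(−d₁) = N(0.30) = 0.6179
P = 188·0.9928·0.6443 − 182·0.6179 = 120.2563 − 112.4578 = 7.7985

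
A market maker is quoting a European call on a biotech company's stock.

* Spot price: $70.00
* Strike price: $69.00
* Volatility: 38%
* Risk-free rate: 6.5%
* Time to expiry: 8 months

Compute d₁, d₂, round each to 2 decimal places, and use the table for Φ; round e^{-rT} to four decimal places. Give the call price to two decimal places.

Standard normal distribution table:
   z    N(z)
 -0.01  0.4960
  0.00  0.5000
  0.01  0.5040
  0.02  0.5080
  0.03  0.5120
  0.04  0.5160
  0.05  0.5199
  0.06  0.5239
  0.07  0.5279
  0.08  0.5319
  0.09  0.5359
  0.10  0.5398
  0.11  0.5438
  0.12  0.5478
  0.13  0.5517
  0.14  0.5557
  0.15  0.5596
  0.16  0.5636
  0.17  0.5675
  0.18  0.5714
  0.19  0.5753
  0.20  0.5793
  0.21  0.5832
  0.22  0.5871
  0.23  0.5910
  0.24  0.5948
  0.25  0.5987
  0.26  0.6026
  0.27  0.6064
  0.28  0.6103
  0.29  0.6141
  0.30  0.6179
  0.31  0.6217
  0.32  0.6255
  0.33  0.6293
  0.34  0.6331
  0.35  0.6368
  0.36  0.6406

σ√T = 0.38 × 0.8165 = 0.3103
d₁ = [ln(70/69) + (0.065 + 0.38²/2)·0.6667] / 0.3103 = [0.0144 + 0.0915] / 0.3103 = 0.3412 ⇒ 0.34
d₂ = d₁ − σ√T = 0.3412 − 0.3103 = 0.0309 ⇒ 0.03
exp(−rT) = exp(−0.065·0.6667) = 0.9576
N(d₁) = N(0.34) = 0.6331;  N(d₂) = N(0.03) = 0.5120
C = 70·0.6331 − 69·0.9576·0.5120 = 44.3170 − 33.8301 = 10.4869

$10.49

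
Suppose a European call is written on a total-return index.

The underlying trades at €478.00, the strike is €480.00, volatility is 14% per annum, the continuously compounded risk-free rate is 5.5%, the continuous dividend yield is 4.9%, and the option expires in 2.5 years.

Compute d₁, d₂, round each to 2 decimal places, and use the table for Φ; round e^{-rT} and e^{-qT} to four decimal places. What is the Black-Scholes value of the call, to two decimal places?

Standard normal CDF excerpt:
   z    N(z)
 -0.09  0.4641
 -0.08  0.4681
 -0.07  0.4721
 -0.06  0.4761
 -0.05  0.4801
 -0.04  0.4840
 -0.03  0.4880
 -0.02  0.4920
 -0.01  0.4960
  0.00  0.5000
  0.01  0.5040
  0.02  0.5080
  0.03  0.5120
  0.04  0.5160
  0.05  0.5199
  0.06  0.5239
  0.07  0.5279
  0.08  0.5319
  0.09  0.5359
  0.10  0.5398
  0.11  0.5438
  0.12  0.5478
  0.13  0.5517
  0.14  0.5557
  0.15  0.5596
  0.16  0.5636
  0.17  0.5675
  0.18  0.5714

€39.18

σ√T = 0.14·√2.5 = 0.2214
ln(S/K) + (r − q + σ²/2)T = ln(478/480) + (0.055 − 0.049 + 0.14²/2)·2.5 = -0.0042 + 0.0395 = 0.0353
d₁ = 0.0353 / 0.2214 = 0.1596 → 0.16
d₂ = d₁ − σ√T = 0.1596 − 0.2214 = -0.0618 → -0.06
exp(−qT) = exp(−0.049·2.5) = 0.8847;  exp(−rT) = exp(−0.055·2.5) = 0.8715
C = 478·0.8847·N(0.16) − 480·0.8715·N(-0.06) = 478·0.8847·0.5636 − 480·0.8715·0.4761 = 238.3389 − 199.1622 = 39.1767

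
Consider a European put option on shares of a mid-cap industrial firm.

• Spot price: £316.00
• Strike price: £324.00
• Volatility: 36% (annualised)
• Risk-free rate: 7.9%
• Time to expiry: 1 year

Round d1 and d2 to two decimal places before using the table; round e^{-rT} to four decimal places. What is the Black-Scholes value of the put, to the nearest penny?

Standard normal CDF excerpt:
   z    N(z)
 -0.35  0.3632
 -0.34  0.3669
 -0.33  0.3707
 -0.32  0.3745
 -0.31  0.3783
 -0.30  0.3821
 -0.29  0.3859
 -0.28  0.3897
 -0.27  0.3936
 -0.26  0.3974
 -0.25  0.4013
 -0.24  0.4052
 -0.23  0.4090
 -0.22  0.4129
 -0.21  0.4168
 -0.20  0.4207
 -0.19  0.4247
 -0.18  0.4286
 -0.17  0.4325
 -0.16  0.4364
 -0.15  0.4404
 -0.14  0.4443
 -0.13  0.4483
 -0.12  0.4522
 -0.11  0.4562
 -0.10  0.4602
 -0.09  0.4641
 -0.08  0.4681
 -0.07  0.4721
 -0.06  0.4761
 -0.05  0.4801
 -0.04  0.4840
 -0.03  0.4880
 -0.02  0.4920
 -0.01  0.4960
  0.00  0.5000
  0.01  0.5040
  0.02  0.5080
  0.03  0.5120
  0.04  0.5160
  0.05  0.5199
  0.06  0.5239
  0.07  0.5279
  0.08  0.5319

σ√T = 0.36·√1 = 0.3600
d₁ = [ln(316/324) + (0.079 + ½·0.36²)·1] / (σ√T) = (-0.0250 + 0.1438) / 0.3600 = 0.3300 ⇒ 0.33
d₂ = 0.3300 − 0.3600 = -0.0300 ⇒ -0.03
exp(−rT) = exp(−0.079·1) = 0.9240
N(−d₂) = N(0.03) = 0.5120;  N(−d₁) = N(-0.33) = 0.3707
P = 324·0.9240·0.5120 − 316·0.3707 = 153.2805 − 117.1412 = 36.1393

£36.14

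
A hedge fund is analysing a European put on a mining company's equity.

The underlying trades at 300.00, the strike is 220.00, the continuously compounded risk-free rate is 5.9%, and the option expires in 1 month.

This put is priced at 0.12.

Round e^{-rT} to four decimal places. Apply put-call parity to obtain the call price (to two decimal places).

e^(−rT) = e^(−0.059·0.08333) = 0.9951
Put-call parity: C − P = S − K·e^(−rT) = 300 − 220·0.9951 = 300 − 218.9220 = 81.0780
C = P + (C − P) = 0.12 + (81.0780) = 81.1980

81.20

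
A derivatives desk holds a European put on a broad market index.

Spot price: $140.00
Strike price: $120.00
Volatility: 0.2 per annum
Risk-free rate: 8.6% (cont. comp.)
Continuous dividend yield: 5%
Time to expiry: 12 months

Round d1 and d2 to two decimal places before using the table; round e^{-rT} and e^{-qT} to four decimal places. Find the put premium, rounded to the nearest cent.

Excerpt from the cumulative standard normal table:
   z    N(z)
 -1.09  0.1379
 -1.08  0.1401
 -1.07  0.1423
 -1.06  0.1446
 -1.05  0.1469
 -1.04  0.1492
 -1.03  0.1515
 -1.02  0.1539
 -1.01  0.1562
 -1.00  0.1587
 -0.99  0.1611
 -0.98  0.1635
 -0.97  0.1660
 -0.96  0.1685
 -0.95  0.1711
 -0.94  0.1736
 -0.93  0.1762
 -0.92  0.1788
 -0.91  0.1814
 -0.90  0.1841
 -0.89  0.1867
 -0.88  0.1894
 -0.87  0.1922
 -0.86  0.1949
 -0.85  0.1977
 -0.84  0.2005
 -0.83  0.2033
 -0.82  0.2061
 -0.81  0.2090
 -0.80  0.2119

$2.21

σ√T = 0.2·√1 = 0.2000
d₁ = [ln(140/120) + (0.086 − 0.05 + ½·0.2²)·1] / (σ√T) = (0.1542 + 0.0560) / 0.2000 = 1.0508 → 1.05
d₂ = 1.0508 − 0.2000 = 0.8508 → 0.85
exp(−qT) = exp(−0.05·1) = 0.9512;  exp(−rT) = exp(−0.086·1) = 0.9176
N(−d₂) = N(-0.85) = 0.1977;  N(−d₁) = N(-1.05) = 0.1469
P = 120·0.9176·0.1977 − 140·0.9512·0.1469 = 21.7691 − 19.5624 = 2.2068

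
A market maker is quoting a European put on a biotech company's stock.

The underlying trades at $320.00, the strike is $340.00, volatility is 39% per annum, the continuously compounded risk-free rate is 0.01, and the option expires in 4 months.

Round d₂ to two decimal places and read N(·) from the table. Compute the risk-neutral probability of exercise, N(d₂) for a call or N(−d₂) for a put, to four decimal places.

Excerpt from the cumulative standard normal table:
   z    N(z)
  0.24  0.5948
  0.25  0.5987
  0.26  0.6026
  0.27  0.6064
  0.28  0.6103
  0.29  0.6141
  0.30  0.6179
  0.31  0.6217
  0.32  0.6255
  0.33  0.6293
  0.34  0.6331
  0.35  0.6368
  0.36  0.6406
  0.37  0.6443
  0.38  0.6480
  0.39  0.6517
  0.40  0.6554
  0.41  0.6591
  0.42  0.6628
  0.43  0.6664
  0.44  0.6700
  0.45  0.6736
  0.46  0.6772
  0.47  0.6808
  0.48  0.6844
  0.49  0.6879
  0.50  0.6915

0.6443

T = 0.3333;  σ√T = 0.2252
d₁ = [ln(320/340) + (0.01 + 0.39²/2)·0.3333] / 0.2252 = [-0.0606 + 0.0287] / 0.2252 = -0.1419 which rounds to -0.14
d₂ = d₁ − σ√T = -0.1419 − 0.2252 = -0.3670 which rounds to -0.37
Risk-neutral Pr[S_T < K] = N(−d₂) = N(0.37) = 0.6443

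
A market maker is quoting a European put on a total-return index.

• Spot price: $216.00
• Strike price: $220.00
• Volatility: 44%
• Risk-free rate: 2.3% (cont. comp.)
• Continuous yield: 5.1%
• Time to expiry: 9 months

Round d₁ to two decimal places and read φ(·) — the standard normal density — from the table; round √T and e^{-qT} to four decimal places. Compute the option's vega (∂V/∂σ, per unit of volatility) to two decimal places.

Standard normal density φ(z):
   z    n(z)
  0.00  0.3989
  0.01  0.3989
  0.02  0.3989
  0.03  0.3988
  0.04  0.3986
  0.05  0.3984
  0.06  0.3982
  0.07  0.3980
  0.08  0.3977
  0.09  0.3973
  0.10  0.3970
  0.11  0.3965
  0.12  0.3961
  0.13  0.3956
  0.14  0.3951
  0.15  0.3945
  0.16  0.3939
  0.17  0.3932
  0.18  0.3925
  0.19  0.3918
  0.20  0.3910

71.53

σ√T = 0.44·√0.75 = 0.3811
d₁ = [ln(216/220) + (0.023 − 0.051 + ½·0.44²)·0.75] / (σ√T) = (-0.0183 + 0.0516) / 0.3811 = 0.0873 ≈ 0.09
√T = √0.75 = 0.8660
φ(d₁) = φ(0.09) = 0.3973
e^(−qT) = e^(−0.051·0.75) = 0.9625
vega = S·e^(−qT)·φ(d₁)·√T = 216·0.9625·0.3973·0.8660 = 71.5304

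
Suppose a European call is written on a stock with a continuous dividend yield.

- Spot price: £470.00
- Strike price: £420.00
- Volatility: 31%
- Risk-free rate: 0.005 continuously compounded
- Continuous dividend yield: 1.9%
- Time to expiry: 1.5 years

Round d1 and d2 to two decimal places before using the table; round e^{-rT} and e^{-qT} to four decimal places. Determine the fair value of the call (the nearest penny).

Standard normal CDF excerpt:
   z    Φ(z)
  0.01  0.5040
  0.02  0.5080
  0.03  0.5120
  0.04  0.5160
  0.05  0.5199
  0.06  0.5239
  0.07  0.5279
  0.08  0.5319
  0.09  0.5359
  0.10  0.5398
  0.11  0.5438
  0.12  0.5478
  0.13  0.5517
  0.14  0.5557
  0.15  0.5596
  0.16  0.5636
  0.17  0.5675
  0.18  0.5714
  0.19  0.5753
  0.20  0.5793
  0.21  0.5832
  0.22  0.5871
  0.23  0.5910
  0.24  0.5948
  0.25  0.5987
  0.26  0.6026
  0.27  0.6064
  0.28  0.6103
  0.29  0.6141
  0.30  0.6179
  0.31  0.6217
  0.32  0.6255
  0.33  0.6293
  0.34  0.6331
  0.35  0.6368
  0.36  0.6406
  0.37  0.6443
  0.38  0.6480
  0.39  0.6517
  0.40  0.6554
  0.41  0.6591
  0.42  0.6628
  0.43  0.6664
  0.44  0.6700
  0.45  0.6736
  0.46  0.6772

σ√T = 0.31·√1.5 = 0.3797
d₁ = [ln(470/420) + (0.005 − 0.019 + ½·0.31²)·1.5] / (σ√T) = (0.1125 + 0.0511) / 0.3797 = 0.4308 ≈ 0.43
d₂ = 0.4308 − 0.3797 = 0.0511 ≈ 0.05
e^(−qT) = e^(−0.019·1.5) = 0.9719;  e^(−rT) = e^(−0.005·1.5) = 0.9925
N(d₁) = N(0.43) = 0.6664;  N(d₂) = N(0.05) = 0.5199
C = 470·0.9719·0.6664 − 420·0.9925·0.5199 = 304.4069 − 216.7203 = 87.6865

£87.69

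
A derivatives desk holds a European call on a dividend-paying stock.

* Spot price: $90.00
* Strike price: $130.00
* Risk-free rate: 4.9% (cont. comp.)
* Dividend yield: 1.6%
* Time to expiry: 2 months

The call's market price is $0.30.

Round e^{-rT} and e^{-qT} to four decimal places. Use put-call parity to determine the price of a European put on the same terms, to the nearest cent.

$39.49

e^(−qT) = e^(−0.016·0.1667) = 0.9973;  e^(−rT) = e^(−0.049·0.1667) = 0.9919
Put-call parity: C − P = S·e^(−qT) − K·e^(−rT) = 90·0.9973 − 130·0.9919 = 89.7570 − 128.9470 = -39.1900
P = C − (C − P) = 0.30 − (-39.1900) = 39.4900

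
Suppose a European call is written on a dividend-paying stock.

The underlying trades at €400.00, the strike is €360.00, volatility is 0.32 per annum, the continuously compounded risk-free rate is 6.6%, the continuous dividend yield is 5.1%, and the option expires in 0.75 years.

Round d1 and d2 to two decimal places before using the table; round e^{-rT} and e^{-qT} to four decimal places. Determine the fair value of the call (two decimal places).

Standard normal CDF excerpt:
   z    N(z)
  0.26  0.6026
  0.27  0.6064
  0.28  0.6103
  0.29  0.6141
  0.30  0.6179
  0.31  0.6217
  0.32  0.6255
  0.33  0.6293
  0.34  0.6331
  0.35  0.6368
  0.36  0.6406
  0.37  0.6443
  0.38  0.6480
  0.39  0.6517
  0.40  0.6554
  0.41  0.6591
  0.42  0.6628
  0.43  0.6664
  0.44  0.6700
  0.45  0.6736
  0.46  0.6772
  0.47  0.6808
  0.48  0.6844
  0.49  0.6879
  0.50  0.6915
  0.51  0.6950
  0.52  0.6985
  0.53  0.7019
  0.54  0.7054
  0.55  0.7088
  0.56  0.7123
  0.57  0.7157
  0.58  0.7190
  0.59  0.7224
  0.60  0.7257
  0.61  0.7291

€65.14

σ√T = 0.32 × 0.8660 = 0.2771
ln(S/K) + (r − q + σ²/2)T = ln(400/360) + (0.066 − 0.051 + 0.32²/2)·0.75 = 0.1054 + 0.0497 = 0.1550
d₁ = 0.1550 / 0.2771 = 0.5593 ≈ 0.56
d₂ = d₁ − σ√T = 0.5593 − 0.2771 = 0.2822 ≈ 0.28
e^(−qT) = e^(−0.051·0.75) = 0.9625;  e^(−rT) = e^(−0.066·0.75) = 0.9517
C = 400·0.9625·N(0.56) − 360·0.9517·N(0.28) = 400·0.9625·0.7123 − 360·0.9517·0.6103 = 274.2355 − 209.0961 = 65.1394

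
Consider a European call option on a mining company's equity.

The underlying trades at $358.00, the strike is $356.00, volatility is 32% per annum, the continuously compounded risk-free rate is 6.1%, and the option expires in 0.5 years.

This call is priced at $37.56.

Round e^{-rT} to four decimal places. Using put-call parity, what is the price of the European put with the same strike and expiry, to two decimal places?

$24.88

exp(−rT) = exp(−0.061·0.5) = 0.9700
Put-call parity: C − P = S − K·e^(−rT) = 358 − 356·0.9700 = 358 − 345.3200 = 12.6800
P = C − (C − P) = 37.56 − (12.6800) = 24.8800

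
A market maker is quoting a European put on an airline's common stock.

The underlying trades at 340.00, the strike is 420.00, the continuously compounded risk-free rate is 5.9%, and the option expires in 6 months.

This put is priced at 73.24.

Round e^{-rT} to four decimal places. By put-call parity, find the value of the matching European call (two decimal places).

e^(−rT) = e^(−0.059·0.5) = 0.9709
Put-call parity: C − P = S − K·e^(−rT) = 340 − 420·0.9709 = 340 − 407.7780 = -67.7780
C = P + (C − P) = 73.24 + (-67.7780) = 5.4620

5.46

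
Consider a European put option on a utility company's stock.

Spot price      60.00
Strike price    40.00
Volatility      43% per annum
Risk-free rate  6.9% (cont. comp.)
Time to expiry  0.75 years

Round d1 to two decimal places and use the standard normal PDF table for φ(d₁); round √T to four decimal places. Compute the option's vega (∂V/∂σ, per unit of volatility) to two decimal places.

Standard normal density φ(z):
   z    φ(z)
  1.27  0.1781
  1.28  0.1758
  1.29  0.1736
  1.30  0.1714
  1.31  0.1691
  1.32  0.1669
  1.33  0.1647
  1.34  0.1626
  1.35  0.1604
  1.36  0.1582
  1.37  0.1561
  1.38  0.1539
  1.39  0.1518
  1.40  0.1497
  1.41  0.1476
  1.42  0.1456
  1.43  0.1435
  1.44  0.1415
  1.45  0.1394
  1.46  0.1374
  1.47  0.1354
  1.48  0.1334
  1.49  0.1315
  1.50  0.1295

σ√T = 0.43·√0.75 = 0.3724
ln(S/K) + (r + σ²/2)T = ln(60/40) + (0.069 + 0.43²/2)·0.75 = 0.4055 + 0.1211 = 0.5266
d₁ = 0.5266 / 0.3724 = 1.4140 ≈ 1.41
√T = √0.75 = 0.8660
φ(d₁) = φ(1.41) = 0.1476
vega = S·φ(d₁)·√T = 60·0.1476·0.8660 = 7.6693

7.67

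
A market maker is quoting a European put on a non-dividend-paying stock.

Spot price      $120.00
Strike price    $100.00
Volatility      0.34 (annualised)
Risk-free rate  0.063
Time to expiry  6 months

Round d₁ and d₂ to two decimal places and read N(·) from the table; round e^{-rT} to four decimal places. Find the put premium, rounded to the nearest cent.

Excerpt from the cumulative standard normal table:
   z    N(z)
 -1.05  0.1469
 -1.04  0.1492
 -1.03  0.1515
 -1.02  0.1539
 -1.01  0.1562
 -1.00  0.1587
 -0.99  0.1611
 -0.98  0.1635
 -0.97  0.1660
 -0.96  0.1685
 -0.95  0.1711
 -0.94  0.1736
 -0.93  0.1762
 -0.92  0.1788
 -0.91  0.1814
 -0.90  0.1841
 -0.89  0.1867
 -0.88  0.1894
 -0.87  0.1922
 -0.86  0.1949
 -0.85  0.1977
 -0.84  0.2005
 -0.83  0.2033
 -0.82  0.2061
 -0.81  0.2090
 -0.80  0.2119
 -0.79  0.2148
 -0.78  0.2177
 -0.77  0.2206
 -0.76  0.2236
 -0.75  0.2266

σ√T = 0.34·√0.5 = 0.2404
d₁ = [ln(120/100) + (0.063 + 0.34²/2)·0.5] / 0.2404 = [0.1823 + 0.0604] / 0.2404 = 1.0096 which rounds to 1.01
d₂ = d₁ − σ√T = 1.0096 − 0.2404 = 0.7692 which rounds to 0.77
exp(−rT) = exp(−0.063·0.5) = 0.9690
N(−d₂) = N(-0.77) = 0.2206;  N(−d₁) = N(-1.01) = 0.1562
P = 100·0.9690·0.2206 − 120·0.1562 = 21.3761 − 18.7440 = 2.6321

$2.63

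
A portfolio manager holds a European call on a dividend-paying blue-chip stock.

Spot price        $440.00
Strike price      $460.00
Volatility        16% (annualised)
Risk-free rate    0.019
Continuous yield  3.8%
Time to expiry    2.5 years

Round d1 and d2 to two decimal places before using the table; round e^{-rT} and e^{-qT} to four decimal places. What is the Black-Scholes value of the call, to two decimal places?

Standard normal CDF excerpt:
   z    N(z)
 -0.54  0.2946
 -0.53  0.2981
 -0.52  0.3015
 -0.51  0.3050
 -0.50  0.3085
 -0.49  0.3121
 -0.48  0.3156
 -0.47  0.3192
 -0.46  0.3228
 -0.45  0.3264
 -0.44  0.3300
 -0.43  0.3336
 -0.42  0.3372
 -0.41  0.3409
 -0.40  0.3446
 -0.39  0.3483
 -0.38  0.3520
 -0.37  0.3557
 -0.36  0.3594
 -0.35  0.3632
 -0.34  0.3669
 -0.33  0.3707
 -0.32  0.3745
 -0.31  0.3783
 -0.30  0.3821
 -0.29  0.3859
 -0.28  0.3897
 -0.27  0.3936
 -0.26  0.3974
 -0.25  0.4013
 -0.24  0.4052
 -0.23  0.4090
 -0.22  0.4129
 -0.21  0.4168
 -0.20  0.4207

σ√T = 0.16 × 1.5811 = 0.2530
d₁ = [ln(440/460) + (0.019 − 0.038 + ½·0.16²)·2.5] / (σ√T) = (-0.0445 − 0.0155) / 0.2530 = -0.2370 → -0.24
d₂ = -0.2370 − 0.2530 = -0.4900 → -0.49
exp(−qT) = exp(−0.038·2.5) = 0.9094;  exp(−rT) = exp(−0.019·2.5) = 0.9536
N(d₁) = N(-0.24) = 0.4052;  N(d₂) = N(-0.49) = 0.3121
C = 440·0.9094·0.4052 − 460·0.9536·0.3121 = 162.1351 − 136.9045 = 25.2306

$25.23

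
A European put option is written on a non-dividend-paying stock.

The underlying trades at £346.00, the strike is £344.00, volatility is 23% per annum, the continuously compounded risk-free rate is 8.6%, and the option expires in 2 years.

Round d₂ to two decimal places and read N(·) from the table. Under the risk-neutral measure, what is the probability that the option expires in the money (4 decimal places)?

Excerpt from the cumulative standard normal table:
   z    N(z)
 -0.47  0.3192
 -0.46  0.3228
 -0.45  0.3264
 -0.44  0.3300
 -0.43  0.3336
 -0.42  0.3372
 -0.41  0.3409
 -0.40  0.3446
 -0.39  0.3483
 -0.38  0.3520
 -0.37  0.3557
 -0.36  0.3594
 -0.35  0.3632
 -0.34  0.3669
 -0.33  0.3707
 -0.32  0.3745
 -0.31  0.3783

0.3520

T = 2;  σ√T = 0.3253
d₁ = [ln(346/344) + (0.086 + 0.23²/2)·2] / 0.3253 = [0.0058 + 0.2249] / 0.3253 = 0.7092 → 0.71
d₂ = d₁ − σ√T = 0.7092 − 0.3253 = 0.3840 → 0.38
Pr(exercise) under Q = N(−d₂) = N(-0.38) = 0.3520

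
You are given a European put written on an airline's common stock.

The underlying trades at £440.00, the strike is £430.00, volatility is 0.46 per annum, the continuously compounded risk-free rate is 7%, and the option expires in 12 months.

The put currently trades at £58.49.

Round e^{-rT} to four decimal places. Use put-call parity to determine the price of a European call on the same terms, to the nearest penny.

£97.56

e^(−rT) = e^(−0.07·1) = 0.9324
Put-call parity: C − P = S − K·e^(−rT) = 440 − 430·0.9324 = 440 − 400.9320 = 39.0680
C = P + (C − P) = 58.49 + (39.0680) = 97.5580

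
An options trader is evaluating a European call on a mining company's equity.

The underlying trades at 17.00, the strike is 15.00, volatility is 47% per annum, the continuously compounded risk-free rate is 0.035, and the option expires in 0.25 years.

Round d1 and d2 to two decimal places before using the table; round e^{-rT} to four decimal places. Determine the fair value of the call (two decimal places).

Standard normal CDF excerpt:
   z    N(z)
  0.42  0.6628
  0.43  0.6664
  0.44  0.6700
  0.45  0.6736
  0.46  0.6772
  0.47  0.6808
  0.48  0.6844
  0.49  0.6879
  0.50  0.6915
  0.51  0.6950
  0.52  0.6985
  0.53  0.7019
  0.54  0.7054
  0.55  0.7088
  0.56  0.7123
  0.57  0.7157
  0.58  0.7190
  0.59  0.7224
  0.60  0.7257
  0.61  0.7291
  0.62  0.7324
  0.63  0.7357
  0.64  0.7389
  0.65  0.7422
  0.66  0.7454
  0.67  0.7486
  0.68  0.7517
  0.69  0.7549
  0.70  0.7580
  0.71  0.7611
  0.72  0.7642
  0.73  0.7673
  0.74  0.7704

2.82

σ√T = 0.47·√0.25 = 0.2350
d₁ = [ln(17/15) + (0.035 + 0.47²/2)·0.25] / 0.2350 = [0.1252 + 0.0364] / 0.2350 = 0.6873 which rounds to 0.69
d₂ = d₁ − σ√T = 0.6873 − 0.2350 = 0.4523 which rounds to 0.45
e^(−rT) = e^(−0.035·0.25) = 0.9913
N(d₁) = N(0.69) = 0.7549;  N(d₂) = N(0.45) = 0.6736
C = 17·0.7549 − 15·0.9913·0.6736 = 12.8333 − 10.0161 = 2.8172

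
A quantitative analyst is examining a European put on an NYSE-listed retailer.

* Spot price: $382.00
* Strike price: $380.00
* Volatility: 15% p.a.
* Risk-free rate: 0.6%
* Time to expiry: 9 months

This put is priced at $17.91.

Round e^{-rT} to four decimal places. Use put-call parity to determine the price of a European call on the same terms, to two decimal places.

$21.62

exp(−rT) = exp(−0.006·0.75) = 0.9955
Put-call parity: C − P = S − K·e^(−rT) = 382 − 380·0.9955 = 382 − 378.2900 = 3.7100
C = P + (C − P) = 17.91 + (3.7100) = 21.6200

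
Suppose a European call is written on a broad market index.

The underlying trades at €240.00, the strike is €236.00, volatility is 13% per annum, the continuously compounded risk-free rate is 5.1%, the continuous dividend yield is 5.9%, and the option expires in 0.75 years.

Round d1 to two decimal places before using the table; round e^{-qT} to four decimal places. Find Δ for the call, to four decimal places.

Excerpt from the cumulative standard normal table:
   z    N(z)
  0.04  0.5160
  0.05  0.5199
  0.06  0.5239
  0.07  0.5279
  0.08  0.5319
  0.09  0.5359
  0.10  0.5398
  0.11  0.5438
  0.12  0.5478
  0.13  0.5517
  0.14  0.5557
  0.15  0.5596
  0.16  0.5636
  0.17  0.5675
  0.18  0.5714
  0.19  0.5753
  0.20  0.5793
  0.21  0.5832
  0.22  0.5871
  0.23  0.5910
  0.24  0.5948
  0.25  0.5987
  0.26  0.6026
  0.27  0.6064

σ√T = 0.13·√0.75 = 0.1126
ln(S/K) + (r − q + σ²/2)T = ln(240/236) + (0.051 − 0.059 + 0.13²/2)·0.75 = 0.0168 + 0.0003 = 0.0171
d₁ = 0.0171 / 0.1126 = 0.1523 ⇒ 0.15
N(d₁) = N(0.15) = 0.5596
Δ_call = exp(−qT)·N(d₁) = 0.9567·0.5596 = 0.5354

0.5354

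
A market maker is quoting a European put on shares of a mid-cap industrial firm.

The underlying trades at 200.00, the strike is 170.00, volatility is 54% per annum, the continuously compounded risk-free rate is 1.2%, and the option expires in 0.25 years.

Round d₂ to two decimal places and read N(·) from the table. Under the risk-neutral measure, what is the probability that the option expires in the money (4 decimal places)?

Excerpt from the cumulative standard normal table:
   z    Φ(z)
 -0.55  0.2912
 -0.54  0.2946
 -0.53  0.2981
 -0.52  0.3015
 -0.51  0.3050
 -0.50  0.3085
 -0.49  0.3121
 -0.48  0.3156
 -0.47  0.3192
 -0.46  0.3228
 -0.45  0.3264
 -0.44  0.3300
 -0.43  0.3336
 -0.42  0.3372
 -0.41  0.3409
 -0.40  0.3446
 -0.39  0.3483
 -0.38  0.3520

0.3156

σ√T = 0.54 × 0.5000 = 0.2700
ln(S/K) + (r + σ²/2)T = ln(200/170) + (0.012 + 0.54²/2)·0.25 = 0.1625 + 0.0395 = 0.2020
d₁ = 0.2020 / 0.2700 = 0.7480 → 0.75
d₂ = d₁ − σ√T = 0.7480 − 0.2700 = 0.4780 → 0.48
Pr(exercise) under Q = N(−d₂) = N(-0.48) = 0.3156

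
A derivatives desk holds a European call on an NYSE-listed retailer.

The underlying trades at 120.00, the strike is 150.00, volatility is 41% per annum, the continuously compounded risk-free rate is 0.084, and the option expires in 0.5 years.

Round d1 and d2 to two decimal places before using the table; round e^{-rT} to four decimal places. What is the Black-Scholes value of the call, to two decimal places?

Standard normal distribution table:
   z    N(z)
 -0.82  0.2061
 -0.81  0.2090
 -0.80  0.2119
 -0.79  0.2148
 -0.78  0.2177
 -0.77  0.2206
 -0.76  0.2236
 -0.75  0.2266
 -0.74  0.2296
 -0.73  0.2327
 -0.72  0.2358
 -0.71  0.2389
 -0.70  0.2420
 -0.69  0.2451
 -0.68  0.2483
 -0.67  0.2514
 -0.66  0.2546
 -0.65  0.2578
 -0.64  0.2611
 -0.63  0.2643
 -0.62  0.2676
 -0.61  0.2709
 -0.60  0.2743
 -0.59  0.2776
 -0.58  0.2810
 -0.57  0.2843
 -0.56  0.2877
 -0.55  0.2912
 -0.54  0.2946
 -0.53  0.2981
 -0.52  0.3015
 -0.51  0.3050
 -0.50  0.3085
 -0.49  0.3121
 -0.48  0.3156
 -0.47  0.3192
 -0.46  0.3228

σ√T = 0.41 × 0.7071 = 0.2899
ln(S/K) + (r + σ²/2)T = ln(120/150) + (0.084 + 0.41²/2)·0.5 = -0.2231 + 0.0840 = -0.1391
d₁ = -0.1391 / 0.2899 = -0.4799 ≈ -0.48
d₂ = d₁ − σ√T = -0.4799 − 0.2899 = -0.7698 ≈ -0.77
e^(−rT) = e^(−0.084·0.5) = 0.9589
C = 120·N(-0.48) − 150·0.9589·N(-0.77) = 120·0.3156 − 150·0.9589·0.2206 = 37.8720 − 31.7300 = 6.1420

6.14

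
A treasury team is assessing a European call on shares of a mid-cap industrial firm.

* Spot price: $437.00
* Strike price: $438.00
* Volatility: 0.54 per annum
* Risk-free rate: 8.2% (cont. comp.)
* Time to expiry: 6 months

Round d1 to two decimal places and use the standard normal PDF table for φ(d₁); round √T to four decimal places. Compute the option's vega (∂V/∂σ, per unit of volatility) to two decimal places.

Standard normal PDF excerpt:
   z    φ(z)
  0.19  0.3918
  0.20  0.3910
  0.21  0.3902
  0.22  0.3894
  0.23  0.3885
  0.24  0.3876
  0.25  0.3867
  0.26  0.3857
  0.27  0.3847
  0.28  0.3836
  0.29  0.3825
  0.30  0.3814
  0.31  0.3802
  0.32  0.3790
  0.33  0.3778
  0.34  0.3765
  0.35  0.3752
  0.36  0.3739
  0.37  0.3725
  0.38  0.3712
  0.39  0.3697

118.19

σ√T = 0.54 × 0.7071 = 0.3818
d₁ = [ln(437/438) + (0.082 + 0.54²/2)·0.5] / 0.3818 = [-0.0023 + 0.1139] / 0.3818 = 0.2923 → 0.29
√T = √0.5 = 0.7071
φ(d₁) = φ(0.29) = 0.3825
vega = S·φ(d₁)·√T = 437·0.3825·0.7071 = 118.1935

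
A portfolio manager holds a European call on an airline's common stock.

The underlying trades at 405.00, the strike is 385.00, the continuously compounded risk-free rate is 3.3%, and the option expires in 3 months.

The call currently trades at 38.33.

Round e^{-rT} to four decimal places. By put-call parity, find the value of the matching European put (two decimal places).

15.17

e^(−rT) = e^(−0.033·0.25) = 0.9918
Put-call parity: C − P = S − K·e^(−rT) = 405 − 385·0.9918 = 405 − 381.8430 = 23.1570
P = C − (C − P) = 38.33 − (23.1570) = 15.1730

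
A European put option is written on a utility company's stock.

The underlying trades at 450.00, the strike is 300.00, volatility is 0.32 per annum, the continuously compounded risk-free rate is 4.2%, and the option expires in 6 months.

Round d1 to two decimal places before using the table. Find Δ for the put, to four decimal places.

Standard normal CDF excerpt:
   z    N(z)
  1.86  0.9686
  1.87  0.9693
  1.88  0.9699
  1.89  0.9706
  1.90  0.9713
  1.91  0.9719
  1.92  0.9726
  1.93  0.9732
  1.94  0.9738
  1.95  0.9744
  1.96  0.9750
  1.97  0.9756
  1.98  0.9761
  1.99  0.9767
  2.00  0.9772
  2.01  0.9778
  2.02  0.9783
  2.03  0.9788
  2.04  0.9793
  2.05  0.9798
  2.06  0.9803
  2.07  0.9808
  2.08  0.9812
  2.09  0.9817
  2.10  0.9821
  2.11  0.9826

σ√T = 0.32 × 0.7071 = 0.2263
d₁ = [ln(450/300) + (0.042 + 0.32²/2)·0.5] / 0.2263 = [0.4055 + 0.0466] / 0.2263 = 1.9979 → 2.00
N(d₁) = N(2.00) = 0.9772
Δ_put = N(d₁) − 1 = 0.9772 − 1 = -0.0228

-0.0228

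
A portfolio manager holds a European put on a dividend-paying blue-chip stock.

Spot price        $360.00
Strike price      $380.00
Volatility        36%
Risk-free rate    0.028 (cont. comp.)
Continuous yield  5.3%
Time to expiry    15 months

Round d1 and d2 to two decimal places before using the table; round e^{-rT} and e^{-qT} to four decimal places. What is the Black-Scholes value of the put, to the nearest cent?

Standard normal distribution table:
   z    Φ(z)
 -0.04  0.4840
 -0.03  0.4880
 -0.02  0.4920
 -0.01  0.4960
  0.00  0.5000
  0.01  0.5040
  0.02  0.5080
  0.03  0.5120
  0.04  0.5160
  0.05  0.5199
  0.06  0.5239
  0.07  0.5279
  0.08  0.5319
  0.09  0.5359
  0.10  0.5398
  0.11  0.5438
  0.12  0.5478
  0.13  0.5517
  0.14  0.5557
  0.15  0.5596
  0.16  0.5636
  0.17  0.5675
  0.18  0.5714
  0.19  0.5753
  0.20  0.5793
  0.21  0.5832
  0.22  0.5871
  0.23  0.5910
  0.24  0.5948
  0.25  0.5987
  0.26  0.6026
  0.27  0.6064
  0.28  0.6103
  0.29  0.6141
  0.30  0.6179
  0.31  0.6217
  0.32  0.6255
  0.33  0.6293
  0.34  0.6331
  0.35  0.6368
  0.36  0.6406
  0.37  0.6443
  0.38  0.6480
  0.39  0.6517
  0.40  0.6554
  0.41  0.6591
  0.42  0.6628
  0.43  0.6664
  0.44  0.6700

σ√T = 0.36·√1.25 = 0.4025
ln(S/K) + (r − q + σ²/2)T = ln(360/380) + (0.028 − 0.053 + 0.36²/2)·1.25 = -0.0541 + 0.0498 = -0.0043
d₁ = -0.0043 / 0.4025 = -0.0107 which rounds to -0.01
d₂ = d₁ − σ√T = -0.0107 − 0.4025 = -0.4132 which rounds to -0.41
exp(−qT) = exp(−0.053·1.25) = 0.9359;  exp(−rT) = exp(−0.028·1.25) = 0.9656
N(−d₂) = N(0.41) = 0.6591;  N(−d₁) = N(0.01) = 0.5040
P = 380·0.9656·0.6591 − 360·0.9359·0.5040 = 241.8422 − 169.8097 = 72.0325

$72.03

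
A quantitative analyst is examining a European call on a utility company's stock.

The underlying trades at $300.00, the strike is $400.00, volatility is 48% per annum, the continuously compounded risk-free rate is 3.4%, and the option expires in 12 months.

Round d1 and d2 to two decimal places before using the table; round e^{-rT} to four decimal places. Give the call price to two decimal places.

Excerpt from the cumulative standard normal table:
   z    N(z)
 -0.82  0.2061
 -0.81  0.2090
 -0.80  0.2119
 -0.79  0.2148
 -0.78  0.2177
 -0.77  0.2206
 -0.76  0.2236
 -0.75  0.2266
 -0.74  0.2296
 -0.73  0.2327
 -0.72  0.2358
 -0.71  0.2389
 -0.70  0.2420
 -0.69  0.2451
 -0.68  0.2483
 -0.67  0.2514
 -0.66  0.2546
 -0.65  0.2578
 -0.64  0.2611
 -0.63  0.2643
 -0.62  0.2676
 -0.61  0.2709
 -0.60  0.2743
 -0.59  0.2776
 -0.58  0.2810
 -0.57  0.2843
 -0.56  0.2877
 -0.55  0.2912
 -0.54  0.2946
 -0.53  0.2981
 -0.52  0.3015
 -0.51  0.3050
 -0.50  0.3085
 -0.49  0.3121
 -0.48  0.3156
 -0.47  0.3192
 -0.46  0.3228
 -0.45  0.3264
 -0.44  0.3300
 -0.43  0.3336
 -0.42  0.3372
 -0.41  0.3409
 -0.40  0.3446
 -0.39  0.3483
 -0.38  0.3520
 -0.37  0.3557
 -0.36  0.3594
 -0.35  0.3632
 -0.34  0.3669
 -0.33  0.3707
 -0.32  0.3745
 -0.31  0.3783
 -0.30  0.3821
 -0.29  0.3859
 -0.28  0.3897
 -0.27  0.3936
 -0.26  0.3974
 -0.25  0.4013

σ√T = 0.48 × 1.0000 = 0.4800
ln(S/K) + (r + σ²/2)T = ln(300/400) + (0.034 + 0.48²/2)·1 = -0.2877 + 0.1492 = -0.1385
d₁ = -0.1385 / 0.4800 = -0.2885 which rounds to -0.29
d₂ = d₁ − σ√T = -0.2885 − 0.4800 = -0.7685 which rounds to -0.77
exp(−rT) = exp(−0.034·1) = 0.9666
C = 300·N(-0.29) − 400·0.9666·N(-0.77) = 300·0.3859 − 400·0.9666·0.2206 = 115.7700 − 85.2928 = 30.4772

$30.48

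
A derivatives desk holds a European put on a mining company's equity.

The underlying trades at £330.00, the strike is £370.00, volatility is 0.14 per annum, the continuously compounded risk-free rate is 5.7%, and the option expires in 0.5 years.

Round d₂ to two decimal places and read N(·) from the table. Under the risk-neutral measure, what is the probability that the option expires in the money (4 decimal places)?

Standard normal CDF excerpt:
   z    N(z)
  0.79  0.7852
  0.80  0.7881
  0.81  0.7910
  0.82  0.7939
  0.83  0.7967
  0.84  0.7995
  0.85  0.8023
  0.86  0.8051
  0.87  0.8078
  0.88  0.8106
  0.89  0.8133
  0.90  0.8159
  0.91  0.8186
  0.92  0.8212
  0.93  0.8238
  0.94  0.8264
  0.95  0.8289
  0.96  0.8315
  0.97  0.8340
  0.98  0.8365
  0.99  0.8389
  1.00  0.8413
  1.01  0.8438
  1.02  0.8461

σ√T = 0.14 × 0.7071 = 0.0990
d₁ = [ln(330/370) + (0.057 + ½·0.14²)·0.5] / (σ√T) = (-0.1144 + 0.0334) / 0.0990 = -0.8183 ⇒ -0.82
d₂ = -0.8183 − 0.0990 = -0.9173 ⇒ -0.92
Risk-neutral Pr[S_T < K] = N(−d₂) = N(0.92) = 0.8212

0.8212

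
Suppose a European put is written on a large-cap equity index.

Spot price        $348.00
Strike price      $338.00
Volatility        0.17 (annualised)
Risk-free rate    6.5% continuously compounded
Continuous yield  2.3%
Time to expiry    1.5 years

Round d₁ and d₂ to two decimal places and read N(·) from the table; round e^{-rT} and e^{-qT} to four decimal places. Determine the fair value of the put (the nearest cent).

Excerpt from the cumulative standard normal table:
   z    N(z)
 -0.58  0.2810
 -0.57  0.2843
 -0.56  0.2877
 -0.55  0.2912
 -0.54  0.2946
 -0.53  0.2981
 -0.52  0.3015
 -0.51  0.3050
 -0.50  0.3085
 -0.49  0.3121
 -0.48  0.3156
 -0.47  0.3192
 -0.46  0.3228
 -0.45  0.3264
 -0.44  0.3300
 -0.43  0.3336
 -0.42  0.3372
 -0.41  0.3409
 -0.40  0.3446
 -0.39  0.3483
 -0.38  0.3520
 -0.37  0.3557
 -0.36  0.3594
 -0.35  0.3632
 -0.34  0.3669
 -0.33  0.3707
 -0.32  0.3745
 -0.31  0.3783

σ√T = 0.17 × 1.2247 = 0.2082
d₁ = [ln(348/338) + (0.065 − 0.023 + 0.17²/2)·1.5] / 0.2082 = [0.0292 + 0.0847] / 0.2082 = 0.5467 which rounds to 0.55
d₂ = d₁ − σ√T = 0.5467 − 0.2082 = 0.3385 which rounds to 0.34
exp(−qT) = exp(−0.023·1.5) = 0.9661;  exp(−rT) = exp(−0.065·1.5) = 0.9071
N(−d₂) = N(-0.34) = 0.3669;  N(−d₁) = N(-0.55) = 0.2912
P = 338·0.9071·0.3669 − 348·0.9661·0.2912 = 112.4915 − 97.9023 = 14.5892

$14.59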